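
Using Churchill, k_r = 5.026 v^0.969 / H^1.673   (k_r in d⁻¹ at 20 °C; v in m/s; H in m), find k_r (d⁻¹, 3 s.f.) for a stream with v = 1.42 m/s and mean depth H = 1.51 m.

k_r = 5.026 × 1.42^0.969 / 1.51^1.673 = 5.026 × 1.405 / 1.993 = 3.543 d⁻¹.

k_r ≈ 3.54 d⁻¹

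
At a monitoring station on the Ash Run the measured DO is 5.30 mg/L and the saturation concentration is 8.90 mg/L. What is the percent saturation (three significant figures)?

59.6 % saturation

% saturation = C/C_s × 100 = 5.30/8.90 × 100 = 59.6 %.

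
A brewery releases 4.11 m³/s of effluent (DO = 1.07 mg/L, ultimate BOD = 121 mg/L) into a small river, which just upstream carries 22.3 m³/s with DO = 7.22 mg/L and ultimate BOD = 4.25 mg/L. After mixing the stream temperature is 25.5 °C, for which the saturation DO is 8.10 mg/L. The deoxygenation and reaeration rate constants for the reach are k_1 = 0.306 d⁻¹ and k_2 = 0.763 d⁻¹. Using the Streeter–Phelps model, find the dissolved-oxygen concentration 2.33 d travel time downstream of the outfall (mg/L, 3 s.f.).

DO ≈ 2.97 mg/L

Mixed DO = (22.3×7.22 + 4.11×1.07)/(22.3+4.11) = 165.4/26.41 = 6.263 mg/L.
Mixed L₀ = (22.3×4.25 + 4.11×121)/(26.41) = 592.1/26.41 = 22.42 mg/L.
Initial deficit D₀ = C_s − DO₀ = 8.10 − 6.263 = 1.837 mg/L.
D(2.33) = [0.306×22.42/(0.763−0.306)](e^(−0.306×2.33) − e^(−0.763×2.33)) + 1.837 e^(−0.763×2.33)
= 15.01 × (0.4902 − 0.1690) + 1.837 × 0.1690 = 5.132 mg/L.
DO = 8.10 − 5.132 = 2.968 mg/L.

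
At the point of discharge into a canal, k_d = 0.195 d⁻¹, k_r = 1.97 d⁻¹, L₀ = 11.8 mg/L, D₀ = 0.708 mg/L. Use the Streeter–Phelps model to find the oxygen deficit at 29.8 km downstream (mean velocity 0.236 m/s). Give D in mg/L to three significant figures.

Travel time t = x/v = 29.8 km / (0.236 m/s) = 29800 m / 0.236 m/s = 126300 s = 1.461 d.
k_d L₀/(k_r−k_d) = 0.195×11.8/(1.97−0.195) = 2.301/1.775 = 1.296 mg/L.
e^(−k_d t) = e^(−0.195×1.461) = 0.7520; e^(−k_r t) = e^(−1.97×1.461) = 0.05619.
D = 1.296 × (0.7520 − 0.05619) + 0.708 × 0.05619 = 0.9020 + 0.03978 = 0.9418 mg/L.

D ≈ 0.942 mg/L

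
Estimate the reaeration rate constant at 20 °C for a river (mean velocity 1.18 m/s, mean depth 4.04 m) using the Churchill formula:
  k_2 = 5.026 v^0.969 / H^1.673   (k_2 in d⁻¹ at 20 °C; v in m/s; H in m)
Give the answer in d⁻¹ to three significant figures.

k_2 = 5.026 × 1.18^0.969 / 4.04^1.673 = 5.026 × 1.174 / 10.34 = 0.5707 d⁻¹.

k_2 ≈ 0.571 d⁻¹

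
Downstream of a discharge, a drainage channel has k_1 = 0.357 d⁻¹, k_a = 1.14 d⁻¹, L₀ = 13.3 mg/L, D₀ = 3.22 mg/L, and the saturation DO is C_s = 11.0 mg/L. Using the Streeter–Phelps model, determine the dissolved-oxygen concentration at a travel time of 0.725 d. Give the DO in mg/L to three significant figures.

k_1 L₀/(k_a−k_1) = 0.357×13.3/(1.14−0.357) = 4.748/0.7830 = 6.064 mg/L.
e^(−k_1 t) = e^(−0.357×0.7250) = 0.7720; e^(−k_a t) = e^(−1.14×0.7250) = 0.4376.
D = 6.064 × (0.7720 − 0.4376) + 3.22 × 0.4376 = 2.028 + 1.409 = 3.437 mg/L.
DO = C_s − D = 11.0 − 3.437 = 7.563 mg/L.

DO ≈ 7.56 mg/L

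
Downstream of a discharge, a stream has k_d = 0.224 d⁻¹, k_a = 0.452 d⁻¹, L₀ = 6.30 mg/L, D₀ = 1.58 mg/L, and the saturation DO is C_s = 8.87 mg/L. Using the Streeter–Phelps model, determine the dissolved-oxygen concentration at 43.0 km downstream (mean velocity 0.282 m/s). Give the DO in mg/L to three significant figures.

DO ≈ 6.78 mg/L

Travel time t = x/v = 43.0 km / (0.282 m/s) = 43000 m / 0.282 m/s = 152500 s = 1.765 d.
k_d L₀/(k_a−k_d) = 0.224×6.30/(0.452−0.224) = 1.411/0.2280 = 6.189 mg/L.
e^(−k_d t) = e^(−0.224×1.765) = 0.6735; e^(−k_a t) = e^(−0.452×1.765) = 0.4504.
D = 6.189 × (0.6735 − 0.4504) + 1.58 × 0.4504 = 1.381 + 0.7116 = 2.092 mg/L.
DO = C_s − D = 8.87 − 2.092 = 6.778 mg/L.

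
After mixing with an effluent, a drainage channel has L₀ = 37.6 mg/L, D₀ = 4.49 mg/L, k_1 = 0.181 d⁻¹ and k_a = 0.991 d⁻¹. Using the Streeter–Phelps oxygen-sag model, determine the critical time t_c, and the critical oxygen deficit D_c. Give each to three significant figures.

t_c ≈ 1.16 d; D_c ≈ 5.57 mg/L

At the critical point dD/dt = 0, so k_1 L₀ e^(−k_1 t) = k_a D. Substituting D(t) from the Streeter–Phelps equation and solving for t gives
t_c = ln[(k_a/k_1)(1 − D₀(k_a−k_1)/(k_1 L₀))] / (k_a−k_1).
Here k_a−k_1 = 0.8100 d⁻¹ and 1 − D₀(k_a−k_1)/(k_1 L₀) = 1 − 4.49×0.8100/(0.181×37.6) = 0.4656, so
t_c = ln(5.475 × 0.4656) / 0.8100 = 0.9358 / 0.8100 = 1.155 d.
D_c = (k_1/k_a) L₀ e^(−k_1 t_c) = (0.181/0.991) × 37.6 × e^(−0.181×1.155) = 0.1826 × 37.6 × 0.8113 = 5.572 mg/L.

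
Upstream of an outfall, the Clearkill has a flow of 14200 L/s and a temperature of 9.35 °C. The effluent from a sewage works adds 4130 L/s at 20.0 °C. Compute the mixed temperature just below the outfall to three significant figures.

Flow-weighted mixing: C = (Q_r C_r + Q_w C_w)/(Q_r + Q_w)
= (14200×9.35 + 4130×20.0)/(14200 + 4130) = 215400/18330 = 11.75 °C.

11.7 °C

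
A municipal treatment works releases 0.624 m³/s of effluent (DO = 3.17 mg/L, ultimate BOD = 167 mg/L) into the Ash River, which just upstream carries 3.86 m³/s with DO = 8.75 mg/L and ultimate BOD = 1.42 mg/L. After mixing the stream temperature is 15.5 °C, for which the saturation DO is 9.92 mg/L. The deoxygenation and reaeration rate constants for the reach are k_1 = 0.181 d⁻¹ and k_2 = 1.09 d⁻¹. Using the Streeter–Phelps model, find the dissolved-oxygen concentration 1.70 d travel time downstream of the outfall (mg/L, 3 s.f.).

DO ≈ 6.80 mg/L

Mixed DO = (3.86×8.75 + 0.624×3.17)/(3.86+0.624) = 35.75/4.484 = 7.973 mg/L.
Mixed L₀ = (3.86×1.42 + 0.624×167)/(4.484) = 109.7/4.484 = 24.46 mg/L.
Initial deficit D₀ = C_s − DO₀ = 9.92 − 7.973 = 1.947 mg/L.
D(1.70) = [0.181×24.46/(1.09−0.181)](e^(−0.181×1.70) − e^(−1.09×1.70)) + 1.947 e^(−1.09×1.70)
= 4.871 × (0.7351 − 0.1568) + 1.947 × 0.1568 = 3.122 mg/L.
DO = 9.92 − 3.122 = 6.798 mg/L.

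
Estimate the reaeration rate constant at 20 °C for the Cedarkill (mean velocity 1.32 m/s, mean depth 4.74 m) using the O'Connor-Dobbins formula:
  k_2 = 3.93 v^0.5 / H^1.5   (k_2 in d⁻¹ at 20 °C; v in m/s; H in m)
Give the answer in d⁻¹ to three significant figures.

k_2 ≈ 0.438 d⁻¹

k_2 = 3.93 × 1.32^0.5 / 4.74^1.5 = 3.93 × 1.149 / 10.32 = 0.4375 d⁻¹.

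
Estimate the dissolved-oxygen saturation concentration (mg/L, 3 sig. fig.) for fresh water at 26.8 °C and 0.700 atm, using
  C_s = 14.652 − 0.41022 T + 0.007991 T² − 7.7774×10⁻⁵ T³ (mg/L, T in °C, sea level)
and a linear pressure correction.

At sea level: C_s = 14.652 − 0.41022×26.8 + 0.007991×26.8² − 7.7774×10⁻⁵×26.8³ = 7.901 mg/L.
Pressure correction: C_s' = 7.901 × 0.700 = 5.530 mg/L.

C_s ≈ 5.53 mg/L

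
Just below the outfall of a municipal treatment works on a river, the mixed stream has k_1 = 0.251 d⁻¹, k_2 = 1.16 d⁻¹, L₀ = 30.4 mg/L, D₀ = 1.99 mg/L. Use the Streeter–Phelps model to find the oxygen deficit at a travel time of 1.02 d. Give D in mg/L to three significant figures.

D ≈ 4.54 mg/L

k_1 L₀/(k_2−k_1) = 0.251×30.4/(1.16−0.251) = 7.630/0.9090 = 8.394 mg/L.
e^(−k_1 t) = e^(−0.251×1.020) = 0.7741; e^(−k_2 t) = e^(−1.16×1.020) = 0.3063.
D = 8.394 × (0.7741 − 0.3063) + 1.99 × 0.3063 = 3.927 + 0.6095 = 4.537 mg/L.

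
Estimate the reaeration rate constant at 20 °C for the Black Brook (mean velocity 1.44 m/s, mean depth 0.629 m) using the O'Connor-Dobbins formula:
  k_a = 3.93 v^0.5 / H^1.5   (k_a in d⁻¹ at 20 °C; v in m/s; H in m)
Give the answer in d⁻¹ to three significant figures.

k_a = 3.93 × 1.44^0.5 / 0.629^1.5 = 3.93 × 1.200 / 0.4989 = 9.454 d⁻¹.

k_a ≈ 9.45 d⁻¹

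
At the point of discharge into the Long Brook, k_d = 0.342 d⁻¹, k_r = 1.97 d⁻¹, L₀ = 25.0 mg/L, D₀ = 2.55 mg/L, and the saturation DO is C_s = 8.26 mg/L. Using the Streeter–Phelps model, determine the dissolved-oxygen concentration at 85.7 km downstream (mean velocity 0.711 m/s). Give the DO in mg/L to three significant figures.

DO ≈ 5.17 mg/L

Travel time t = x/v = 85.7 km / (0.711 m/s) = 85700 m / 0.711 m/s = 120500 s = 1.395 d.
k_d L₀/(k_r−k_d) = 0.342×25.0/(1.97−0.342) = 8.550/1.628 = 5.252 mg/L.
e^(−k_d t) = e^(−0.342×1.395) = 0.6206; e^(−k_r t) = e^(−1.97×1.395) = 0.06404.
D = 5.252 × (0.6206 − 0.06404) + 2.55 × 0.06404 = 2.923 + 0.1633 = 3.086 mg/L.
DO = C_s − D = 8.26 − 3.086 = 5.174 mg/L.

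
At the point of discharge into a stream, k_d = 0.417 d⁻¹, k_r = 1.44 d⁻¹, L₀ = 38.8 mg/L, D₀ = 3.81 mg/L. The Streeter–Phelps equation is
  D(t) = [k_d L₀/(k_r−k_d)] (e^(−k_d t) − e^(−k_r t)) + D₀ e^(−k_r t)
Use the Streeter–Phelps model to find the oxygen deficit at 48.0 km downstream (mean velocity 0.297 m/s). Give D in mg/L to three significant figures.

Travel time t = x/v = 48.0 km / (0.297 m/s) = 48000 m / 0.297 m/s = 161600 s = 1.871 d.
k_d L₀/(k_r−k_d) = 0.417×38.8/(1.44−0.417) = 16.18/1.023 = 15.82 mg/L.
e^(−k_d t) = e^(−0.417×1.871) = 0.4584; e^(−k_r t) = e^(−1.44×1.871) = 0.06764.
D = 15.82 × (0.4584 − 0.06764) + 3.81 × 0.06764 = 6.180 + 0.2577 = 6.438 mg/L.

D ≈ 6.44 mg/L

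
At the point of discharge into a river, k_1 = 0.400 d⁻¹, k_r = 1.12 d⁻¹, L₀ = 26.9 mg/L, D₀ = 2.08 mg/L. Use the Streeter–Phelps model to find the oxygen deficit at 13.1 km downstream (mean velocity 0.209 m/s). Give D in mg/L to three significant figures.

D ≈ 5.47 mg/L

Travel time t = x/v = 13.1 km / (0.209 m/s) = 13100 m / 0.209 m/s = 62680 s = 0.7255 d.
k_1 L₀/(k_r−k_1) = 0.400×26.9/(1.12−0.400) = 10.76/0.7200 = 14.94 mg/L.
e^(−k_1 t) = e^(−0.400×0.7255) = 0.7481; e^(−k_r t) = e^(−1.12×0.7255) = 0.4437.
D = 14.94 × (0.7481 − 0.4437) + 2.08 × 0.4437 = 4.549 + 0.9230 = 5.472 mg/L.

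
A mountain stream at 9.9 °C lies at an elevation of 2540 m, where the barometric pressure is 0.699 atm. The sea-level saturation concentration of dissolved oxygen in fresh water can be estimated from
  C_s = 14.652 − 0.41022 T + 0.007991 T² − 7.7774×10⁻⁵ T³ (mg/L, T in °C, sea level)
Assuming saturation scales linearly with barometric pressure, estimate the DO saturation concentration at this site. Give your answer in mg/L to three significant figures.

C_s ≈ 7.90 mg/L

At sea level: C_s = 14.652 − 0.41022×9.9 + 0.007991×9.9² − 7.7774×10⁻⁵×9.9³ = 11.30 mg/L.
Pressure correction: C_s' = 11.30 × 0.699 = 7.898 mg/L.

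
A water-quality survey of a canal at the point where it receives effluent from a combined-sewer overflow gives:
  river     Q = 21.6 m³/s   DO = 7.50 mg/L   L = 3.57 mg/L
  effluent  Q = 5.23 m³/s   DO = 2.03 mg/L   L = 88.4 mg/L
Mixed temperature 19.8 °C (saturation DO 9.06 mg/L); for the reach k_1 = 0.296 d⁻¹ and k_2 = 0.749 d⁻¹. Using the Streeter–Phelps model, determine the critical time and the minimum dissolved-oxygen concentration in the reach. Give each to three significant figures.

Mixed DO = (21.6×7.50 + 5.23×2.03)/(21.6+5.23) = 172.6/26.83 = 6.434 mg/L.
Mixed L₀ = (21.6×3.57 + 5.23×88.4)/(26.83) = 539.4/26.83 = 20.11 mg/L.
Initial deficit D₀ = C_s − DO₀ = 9.06 − 6.434 = 2.626 mg/L.
t_c = (1/0.4530) ln[(0.749/0.296)(1 − 2.626×0.4530/(0.296×20.11))] = 2.208 × ln(2.025) = 1.557 d.
D_c = (0.296/0.749) × 20.11 × e^(−0.296×1.557) = 0.3952 × 20.11 × 0.6307 = 5.012 mg/L.
Minimum DO = 9.06 − 5.012 = 4.048 mg/L.

t_c ≈ 1.56 d; minimum DO ≈ 4.05 mg/L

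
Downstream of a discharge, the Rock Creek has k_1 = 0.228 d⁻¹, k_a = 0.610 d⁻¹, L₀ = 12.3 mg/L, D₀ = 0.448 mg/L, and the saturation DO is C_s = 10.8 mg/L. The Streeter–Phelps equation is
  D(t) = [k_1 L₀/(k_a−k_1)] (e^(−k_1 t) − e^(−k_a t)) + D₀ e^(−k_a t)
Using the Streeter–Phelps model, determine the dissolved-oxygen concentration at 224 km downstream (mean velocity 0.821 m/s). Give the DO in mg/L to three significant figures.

Travel time t = x/v = 224 km / (0.821 m/s) = 224000 m / 0.821 m/s = 272800 s = 3.158 d.
k_1 L₀/(k_a−k_1) = 0.228×12.3/(0.610−0.228) = 2.804/0.3820 = 7.341 mg/L.
e^(−k_1 t) = e^(−0.228×3.158) = 0.4868; e^(−k_a t) = e^(−0.610×3.158) = 0.1457.
D = 7.341 × (0.4868 − 0.1457) + 0.448 × 0.1457 = 2.504 + 0.06527 = 2.569 mg/L.
DO = C_s − D = 10.8 − 2.569 = 8.231 mg/L.

DO ≈ 8.23 mg/L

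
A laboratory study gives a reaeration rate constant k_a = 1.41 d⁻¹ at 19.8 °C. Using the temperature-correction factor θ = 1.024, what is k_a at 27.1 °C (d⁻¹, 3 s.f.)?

k_a(T₂) = k_a(T₁) · θ^(T₂−T₁) = 1.41 × 1.024^(27.1−19.8)
= 1.41 × 1.024^7.30 = 1.41 × 1.189 = 1.677 d⁻¹.

k_a ≈ 1.68 d⁻¹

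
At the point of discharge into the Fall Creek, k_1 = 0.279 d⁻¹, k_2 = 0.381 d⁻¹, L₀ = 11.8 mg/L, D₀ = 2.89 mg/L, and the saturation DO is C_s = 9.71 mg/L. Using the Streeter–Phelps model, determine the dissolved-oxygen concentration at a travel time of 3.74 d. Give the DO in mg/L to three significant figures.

k_1 L₀/(k_2−k_1) = 0.279×11.8/(0.381−0.279) = 3.292/0.1020 = 32.28 mg/L.
e^(−k_1 t) = e^(−0.279×3.740) = 0.3522; e^(−k_2 t) = e^(−0.381×3.740) = 0.2405.
D = 32.28 × (0.3522 − 0.2405) + 2.89 × 0.2405 = 3.606 + 0.6951 = 4.301 mg/L.
DO = C_s − D = 9.71 − 4.301 = 5.409 mg/L.

DO ≈ 5.41 mg/L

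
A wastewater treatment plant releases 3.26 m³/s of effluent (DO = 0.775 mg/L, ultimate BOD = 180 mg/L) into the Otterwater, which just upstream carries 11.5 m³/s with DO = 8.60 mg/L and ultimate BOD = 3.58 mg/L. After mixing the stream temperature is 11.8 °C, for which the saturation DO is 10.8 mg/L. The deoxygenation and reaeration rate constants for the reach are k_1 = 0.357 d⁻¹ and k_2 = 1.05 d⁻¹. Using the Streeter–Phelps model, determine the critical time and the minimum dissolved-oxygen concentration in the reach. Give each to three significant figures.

t_c ≈ 1.27 d; minimum DO ≈ 1.61 mg/L

Mixed DO = (11.5×8.60 + 3.26×0.775)/(11.5+3.26) = 101.4/14.76 = 6.872 mg/L.
Mixed L₀ = (11.5×3.58 + 3.26×180)/(14.76) = 628.0/14.76 = 42.55 mg/L.
Initial deficit D₀ = C_s − DO₀ = 10.8 − 6.872 = 3.928 mg/L.
t_c = (1/0.6930) ln[(1.05/0.357)(1 − 3.928×0.6930/(0.357×42.55))] = 1.443 × ln(2.414) = 1.272 d.
D_c = (0.357/1.05) × 42.55 × e^(−0.357×1.272) = 0.3400 × 42.55 × 0.6351 = 9.187 mg/L.
Minimum DO = 10.8 − 9.187 = 1.613 mg/L.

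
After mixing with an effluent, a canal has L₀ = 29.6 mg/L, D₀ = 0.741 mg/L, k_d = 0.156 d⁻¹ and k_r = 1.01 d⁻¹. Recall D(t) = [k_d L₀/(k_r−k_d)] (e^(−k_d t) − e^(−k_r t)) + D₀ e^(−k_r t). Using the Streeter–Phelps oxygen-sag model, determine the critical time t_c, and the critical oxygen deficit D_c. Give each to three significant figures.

t_c ≈ 2.01 d; D_c ≈ 3.34 mg/L

t_c = [1/(k_r−k_d)] ln[(k_r/k_d)(1 − D₀(k_r−k_d)/(k_d L₀))]
= [1/(1.01−0.156)] ln[(1.01/0.156)(1 − 0.741×0.8540/(0.156×29.6))]
= (1/0.8540) ln[6.474 × 0.8630] = 1.171 × ln(5.587) = 1.171 × 1.720 = 2.015 d.
L(t_c) = L₀ e^(−k_d t_c) = 29.6 × 0.7303 = 21.62 mg/L, and at the critical point k_r D_c = k_d L, so D_c = (0.156/1.01) × 21.62 = 3.339 mg/L.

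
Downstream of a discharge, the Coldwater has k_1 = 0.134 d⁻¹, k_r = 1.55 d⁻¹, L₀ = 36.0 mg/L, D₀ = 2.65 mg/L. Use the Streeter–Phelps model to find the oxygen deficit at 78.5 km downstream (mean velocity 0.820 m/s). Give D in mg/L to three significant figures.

Travel time t = x/v = 78.5 km / (0.820 m/s) = 78500 m / 0.820 m/s = 95730 s = 1.108 d.
k_1 L₀/(k_r−k_1) = 0.134×36.0/(1.55−0.134) = 4.824/1.416 = 3.407 mg/L.
e^(−k_1 t) = e^(−0.134×1.108) = 0.8620; e^(−k_r t) = e^(−1.55×1.108) = 0.1795.
D = 3.407 × (0.8620 − 0.1795) + 2.65 × 0.1795 = 2.325 + 0.4758 = 2.801 mg/L.

D ≈ 2.80 mg/L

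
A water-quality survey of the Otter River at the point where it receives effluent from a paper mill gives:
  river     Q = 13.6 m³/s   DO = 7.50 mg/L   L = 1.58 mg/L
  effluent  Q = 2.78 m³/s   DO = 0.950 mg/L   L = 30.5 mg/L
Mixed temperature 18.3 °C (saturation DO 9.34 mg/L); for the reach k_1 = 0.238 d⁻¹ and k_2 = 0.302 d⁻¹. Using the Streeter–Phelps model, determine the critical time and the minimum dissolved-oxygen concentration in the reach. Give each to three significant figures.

t_c ≈ 1.68 d; minimum DO ≈ 5.91 mg/L

Mixed DO = (13.6×7.50 + 2.78×0.950)/(13.6+2.78) = 104.6/16.38 = 6.388 mg/L.
Mixed L₀ = (13.6×1.58 + 2.78×30.5)/(16.38) = 106.3/16.38 = 6.488 mg/L.
Initial deficit D₀ = C_s − DO₀ = 9.34 − 6.388 = 2.952 mg/L.
t_c = (1/0.06400) ln[(0.302/0.238)(1 − 2.952×0.06400/(0.238×6.488))] = 15.62 × ln(1.114) = 1.682 d.
D_c = (0.238/0.302) × 6.488 × e^(−0.238×1.682) = 0.7881 × 6.488 × 0.6701 = 3.426 mg/L.
Minimum DO = 9.34 − 3.426 = 5.914 mg/L.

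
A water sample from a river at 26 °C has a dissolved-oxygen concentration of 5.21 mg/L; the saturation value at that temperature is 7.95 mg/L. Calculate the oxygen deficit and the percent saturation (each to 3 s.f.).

D ≈ 2.74 mg/L; 65.5 % saturation

D = C_s − C = 7.95 − 5.21 = 2.74 mg/L.
% saturation = 5.21/7.95 × 100 = 65.5 %.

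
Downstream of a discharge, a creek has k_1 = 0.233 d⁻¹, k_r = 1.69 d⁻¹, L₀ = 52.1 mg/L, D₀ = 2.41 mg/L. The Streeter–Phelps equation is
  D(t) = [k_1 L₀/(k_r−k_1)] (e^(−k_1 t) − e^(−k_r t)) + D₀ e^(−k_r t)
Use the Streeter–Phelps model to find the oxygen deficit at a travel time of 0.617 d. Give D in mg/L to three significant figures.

k_1 L₀/(k_r−k_1) = 0.233×52.1/(1.69−0.233) = 12.14/1.457 = 8.332 mg/L.
e^(−k_1 t) = e^(−0.233×0.6170) = 0.8661; e^(−k_r t) = e^(−1.69×0.6170) = 0.3525.
D = 8.332 × (0.8661 − 0.3525) + 2.41 × 0.3525 = 4.279 + 0.8495 = 5.129 mg/L.

D ≈ 5.13 mg/L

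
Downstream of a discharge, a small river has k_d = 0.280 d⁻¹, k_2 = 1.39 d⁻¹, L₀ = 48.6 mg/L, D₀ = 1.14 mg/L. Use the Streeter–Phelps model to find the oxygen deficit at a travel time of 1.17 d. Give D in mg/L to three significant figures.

D ≈ 6.65 mg/L

k_d L₀/(k_2−k_d) = 0.280×48.6/(1.39−0.280) = 13.61/1.110 = 12.26 mg/L.
e^(−k_d t) = e^(−0.280×1.170) = 0.7207; e^(−k_2 t) = e^(−1.39×1.170) = 0.1967.
D = 12.26 × (0.7207 − 0.1967) + 1.14 × 0.1967 = 6.424 + 0.2242 = 6.648 mg/L.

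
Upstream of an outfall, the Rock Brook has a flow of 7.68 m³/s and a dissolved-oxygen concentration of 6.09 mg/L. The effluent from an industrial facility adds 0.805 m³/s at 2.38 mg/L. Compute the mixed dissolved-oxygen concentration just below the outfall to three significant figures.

Flow-weighted mixing: C = (Q_r C_r + Q_w C_w)/(Q_r + Q_w)
= (7.68×6.09 + 0.805×2.38)/(7.68 + 0.805) = 48.69/8.485 = 5.738 mg/L.

5.74 mg/L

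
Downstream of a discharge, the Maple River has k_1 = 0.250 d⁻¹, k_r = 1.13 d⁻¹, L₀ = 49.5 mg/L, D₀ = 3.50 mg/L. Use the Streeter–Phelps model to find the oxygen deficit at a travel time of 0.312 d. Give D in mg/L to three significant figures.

k_1 L₀/(k_r−k_1) = 0.250×49.5/(1.13−0.250) = 12.38/0.8800 = 14.06 mg/L.
e^(−k_1 t) = e^(−0.250×0.3120) = 0.9250; e^(−k_r t) = e^(−1.13×0.3120) = 0.7029.
D = 14.06 × (0.9250 − 0.7029) + 3.50 × 0.7029 = 3.123 + 2.460 = 5.583 mg/L.

D ≈ 5.58 mg/L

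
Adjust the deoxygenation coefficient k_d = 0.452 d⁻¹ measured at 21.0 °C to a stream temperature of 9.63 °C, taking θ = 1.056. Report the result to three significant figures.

k_d(T₂) = k_d(T₁) · θ^(T₂−T₁) = 0.452 × 1.056^(9.63−21.0)
= 0.452 × 1.056^-11.4 = 0.452 × 0.5382 = 0.2433 d⁻¹.

k_d ≈ 0.243 d⁻¹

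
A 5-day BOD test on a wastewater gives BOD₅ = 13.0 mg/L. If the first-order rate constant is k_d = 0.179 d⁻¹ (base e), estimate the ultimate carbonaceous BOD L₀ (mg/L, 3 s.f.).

BOD₅ = L₀(1 − e^(−5k_d)) ⇒ L₀ = BOD₅ / (1 − e^(−5×0.179))
= 13.0 / (1 − 0.4086) = 13.0 / 0.5914 = 21.98 mg/L.

L₀ ≈ 22.0 mg/L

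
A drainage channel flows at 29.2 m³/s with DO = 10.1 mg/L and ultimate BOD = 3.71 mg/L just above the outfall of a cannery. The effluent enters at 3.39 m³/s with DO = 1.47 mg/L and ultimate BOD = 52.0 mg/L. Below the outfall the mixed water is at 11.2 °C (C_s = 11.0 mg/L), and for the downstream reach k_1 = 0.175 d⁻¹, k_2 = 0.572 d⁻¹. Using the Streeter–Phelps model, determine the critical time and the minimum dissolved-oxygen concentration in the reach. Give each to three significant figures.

t_c ≈ 1.40 d; minimum DO ≈ 8.91 mg/L

Mixed DO = (29.2×10.1 + 3.39×1.47)/(29.2+3.39) = 299.9/32.59 = 9.202 mg/L.
Mixed L₀ = (29.2×3.71 + 3.39×52.0)/(32.59) = 284.6/32.59 = 8.733 mg/L.
Initial deficit D₀ = C_s − DO₀ = 11.0 − 9.202 = 1.798 mg/L.
t_c = (1/0.3970) ln[(0.572/0.175)(1 − 1.798×0.3970/(0.175×8.733))] = 2.519 × ln(1.742) = 1.398 d.
D_c = (0.175/0.572) × 8.733 × e^(−0.175×1.398) = 0.3059 × 8.733 × 0.7829 = 2.092 mg/L.
Minimum DO = 11.0 − 2.092 = 8.908 mg/L.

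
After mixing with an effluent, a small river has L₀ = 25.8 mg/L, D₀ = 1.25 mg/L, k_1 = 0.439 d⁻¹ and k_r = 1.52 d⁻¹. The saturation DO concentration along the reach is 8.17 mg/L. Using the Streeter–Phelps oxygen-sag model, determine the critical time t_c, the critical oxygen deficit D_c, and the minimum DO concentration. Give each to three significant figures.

t_c ≈ 1.03 d; D_c ≈ 4.74 mg/L; min DO ≈ 3.43 mg/L

t_c = [1/(k_r−k_1)] ln[(k_r/k_1)(1 − D₀(k_r−k_1)/(k_1 L₀))]
= [1/(1.52−0.439)] ln[(1.52/0.439)(1 − 1.25×1.081/(0.439×25.8))]
= (1/1.081) ln[3.462 × 0.8807] = 0.9251 × ln(3.049) = 0.9251 × 1.115 = 1.031 d.
L(t_c) = L₀ e^(−k_1 t_c) = 25.8 × 0.6359 = 16.41 mg/L, and at the critical point k_r D_c = k_1 L, so D_c = (0.439/1.52) × 16.41 = 4.738 mg/L.
Minimum DO = C_s − D_c = 8.17 − 4.738 = 3.432 mg/L.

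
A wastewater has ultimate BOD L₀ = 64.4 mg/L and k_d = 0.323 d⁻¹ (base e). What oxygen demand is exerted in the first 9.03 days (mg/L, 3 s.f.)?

y ≈ 60.9 mg/L

y_t = L₀(1 − e^(−k_d t)) = 64.4 × (1 − e^(−0.323×9.03))
= 64.4 × (1 − 0.05411) = 64.4 × 0.9459 = 60.92 mg/L.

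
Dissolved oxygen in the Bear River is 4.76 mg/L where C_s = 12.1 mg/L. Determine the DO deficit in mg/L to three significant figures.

D = C_s − C = 12.1 − 4.76 = 7.34 mg/L.

D ≈ 7.34 mg/L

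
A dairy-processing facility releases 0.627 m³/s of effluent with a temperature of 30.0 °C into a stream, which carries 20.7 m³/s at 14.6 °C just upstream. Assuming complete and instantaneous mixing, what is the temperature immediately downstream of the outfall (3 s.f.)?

15.1 °C

Flow-weighted mixing: C = (Q_r C_r + Q_w C_w)/(Q_r + Q_w)
= (20.7×14.6 + 0.627×30.0)/(20.7 + 0.627) = 321.0/21.33 = 15.05 °C.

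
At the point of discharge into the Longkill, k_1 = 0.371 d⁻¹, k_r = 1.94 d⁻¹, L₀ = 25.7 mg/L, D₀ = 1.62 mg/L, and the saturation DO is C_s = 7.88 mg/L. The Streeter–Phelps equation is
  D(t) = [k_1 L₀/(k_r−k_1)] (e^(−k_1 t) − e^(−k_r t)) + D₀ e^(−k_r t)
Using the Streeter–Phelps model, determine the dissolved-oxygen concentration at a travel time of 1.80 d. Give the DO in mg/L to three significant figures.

k_1 L₀/(k_r−k_1) = 0.371×25.7/(1.94−0.371) = 9.535/1.569 = 6.077 mg/L.
e^(−k_1 t) = e^(−0.371×1.800) = 0.5128; e^(−k_r t) = e^(−1.94×1.800) = 0.03044.
D = 6.077 × (0.5128 − 0.03044) + 1.62 × 0.03044 = 2.931 + 0.04931 = 2.981 mg/L.
DO = C_s − D = 7.88 − 2.981 = 4.899 mg/L.

DO ≈ 4.90 mg/L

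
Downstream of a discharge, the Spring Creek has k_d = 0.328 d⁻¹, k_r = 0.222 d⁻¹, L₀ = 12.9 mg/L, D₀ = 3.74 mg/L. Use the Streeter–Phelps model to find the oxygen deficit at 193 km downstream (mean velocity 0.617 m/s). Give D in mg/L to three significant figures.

D ≈ 7.37 mg/L

Travel time t = x/v = 193 km / (0.617 m/s) = 193000 m / 0.617 m/s = 312800 s = 3.620 d.
k_d L₀/(k_r−k_d) = 0.328×12.9/(0.222−0.328) = 4.231/-0.1060 = -39.92 mg/L.
e^(−k_d t) = e^(−0.328×3.620) = 0.3050; e^(−k_r t) = e^(−0.222×3.620) = 0.4477.
D = -39.92 × (0.3050 − 0.4477) + 3.74 × 0.4477 = 5.695 + 1.674 = 7.369 mg/L.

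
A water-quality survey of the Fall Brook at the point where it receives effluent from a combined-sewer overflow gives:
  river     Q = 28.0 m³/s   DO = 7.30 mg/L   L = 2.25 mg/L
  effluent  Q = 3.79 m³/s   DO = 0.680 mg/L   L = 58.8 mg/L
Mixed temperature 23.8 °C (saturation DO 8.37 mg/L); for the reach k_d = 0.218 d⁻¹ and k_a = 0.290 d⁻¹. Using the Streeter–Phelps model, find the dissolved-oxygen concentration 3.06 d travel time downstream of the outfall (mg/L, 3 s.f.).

Mixed DO = (28.0×7.30 + 3.79×0.680)/(28.0+3.79) = 207.0/31.79 = 6.511 mg/L.
Mixed L₀ = (28.0×2.25 + 3.79×58.8)/(31.79) = 285.9/31.79 = 8.992 mg/L.
Initial deficit D₀ = C_s − DO₀ = 8.37 − 6.511 = 1.859 mg/L.
D(3.06) = [0.218×8.992/(0.290−0.218)](e^(−0.218×3.06) − e^(−0.290×3.06)) + 1.859 e^(−0.290×3.06)
= 27.23 × (0.5132 − 0.4117) + 1.859 × 0.4117 = 3.528 mg/L.
DO = 8.37 − 3.528 = 4.842 mg/L.

DO ≈ 4.84 mg/L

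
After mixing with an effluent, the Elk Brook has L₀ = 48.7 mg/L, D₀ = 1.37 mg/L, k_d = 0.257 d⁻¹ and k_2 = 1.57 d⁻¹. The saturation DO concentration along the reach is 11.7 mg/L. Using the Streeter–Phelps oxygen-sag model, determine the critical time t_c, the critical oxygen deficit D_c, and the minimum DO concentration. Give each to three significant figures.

t_c ≈ 1.26 d; D_c ≈ 5.77 mg/L; min DO ≈ 5.93 mg/L

t_c = [1/(k_2−k_d)] ln[(k_2/k_d)(1 − D₀(k_2−k_d)/(k_d L₀))]
= [1/(1.57−0.257)] ln[(1.57/0.257)(1 − 1.37×1.313/(0.257×48.7))]
= (1/1.313) ln[6.109 × 0.8563] = 0.7616 × ln(5.231) = 0.7616 × 1.655 = 1.260 d.
D_c = (k_d/k_2) L₀ e^(−k_d t_c) = (0.257/1.57) × 48.7 × e^(−0.257×1.260) = 0.1637 × 48.7 × 0.7234 = 5.766 mg/L.
Minimum DO = C_s − D_c = 11.7 − 5.766 = 5.934 mg/L.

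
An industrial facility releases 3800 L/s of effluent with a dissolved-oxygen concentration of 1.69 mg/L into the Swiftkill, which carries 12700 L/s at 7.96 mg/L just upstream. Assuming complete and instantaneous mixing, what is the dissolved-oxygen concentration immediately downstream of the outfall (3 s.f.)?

6.52 mg/L

Flow-weighted mixing: C = (Q_r C_r + Q_w C_w)/(Q_r + Q_w)
= (12700×7.96 + 3800×1.69)/(12700 + 3800) = 107500/16500 = 6.516 mg/L.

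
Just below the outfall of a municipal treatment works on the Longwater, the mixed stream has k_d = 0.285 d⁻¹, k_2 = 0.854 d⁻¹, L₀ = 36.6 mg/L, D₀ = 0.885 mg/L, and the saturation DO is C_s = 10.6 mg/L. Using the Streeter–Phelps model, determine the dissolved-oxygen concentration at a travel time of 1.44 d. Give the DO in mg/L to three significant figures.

DO ≈ 3.54 mg/L

k_d L₀/(k_2−k_d) = 0.285×36.6/(0.854−0.285) = 10.43/0.5690 = 18.33 mg/L.
e^(−k_d t) = e^(−0.285×1.440) = 0.6634; e^(−k_2 t) = e^(−0.854×1.440) = 0.2924.
D = 18.33 × (0.6634 − 0.2924) + 0.885 × 0.2924 = 6.802 + 0.2587 = 7.060 mg/L.
DO = C_s − D = 10.6 − 7.060 = 3.540 mg/L.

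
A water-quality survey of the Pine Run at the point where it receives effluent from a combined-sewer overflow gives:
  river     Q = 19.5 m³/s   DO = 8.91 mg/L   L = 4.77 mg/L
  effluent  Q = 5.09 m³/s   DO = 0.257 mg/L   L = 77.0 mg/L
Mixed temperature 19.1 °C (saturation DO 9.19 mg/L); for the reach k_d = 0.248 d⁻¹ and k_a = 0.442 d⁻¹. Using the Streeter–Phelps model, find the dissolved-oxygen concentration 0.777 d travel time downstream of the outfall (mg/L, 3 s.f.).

Mixed DO = (19.5×8.91 + 5.09×0.257)/(19.5+5.09) = 175.1/24.59 = 7.119 mg/L.
Mixed L₀ = (19.5×4.77 + 5.09×77.0)/(24.59) = 484.9/24.59 = 19.72 mg/L.
Initial deficit D₀ = C_s − DO₀ = 9.19 − 7.119 = 2.071 mg/L.
D(0.777) = [0.248×19.72/(0.442−0.248)](e^(−0.248×0.777) − e^(−0.442×0.777)) + 2.071 e^(−0.442×0.777)
= 25.21 × (0.8247 − 0.7093) + 2.071 × 0.7093 = 4.378 mg/L.
DO = 9.19 − 4.378 = 4.812 mg/L.

DO ≈ 4.81 mg/L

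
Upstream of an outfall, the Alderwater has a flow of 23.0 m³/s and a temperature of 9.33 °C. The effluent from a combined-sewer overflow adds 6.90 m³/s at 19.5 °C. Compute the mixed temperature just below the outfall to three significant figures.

Flow-weighted mixing: C = (Q_r C_r + Q_w C_w)/(Q_r + Q_w)
= (23.0×9.33 + 6.90×19.5)/(23.0 + 6.90) = 349.1/29.90 = 11.68 °C.

11.7 °C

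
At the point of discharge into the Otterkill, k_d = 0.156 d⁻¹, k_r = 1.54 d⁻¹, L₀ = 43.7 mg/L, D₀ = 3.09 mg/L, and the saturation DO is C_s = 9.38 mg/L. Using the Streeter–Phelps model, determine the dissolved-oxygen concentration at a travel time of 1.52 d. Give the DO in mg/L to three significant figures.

k_d L₀/(k_r−k_d) = 0.156×43.7/(1.54−0.156) = 6.817/1.384 = 4.926 mg/L.
e^(−k_d t) = e^(−0.156×1.520) = 0.7889; e^(−k_r t) = e^(−1.54×1.520) = 0.09625.
D = 4.926 × (0.7889 − 0.09625) + 3.09 × 0.09625 = 3.412 + 0.2974 = 3.709 mg/L.
DO = C_s − D = 9.38 − 3.709 = 5.671 mg/L.

DO ≈ 5.67 mg/L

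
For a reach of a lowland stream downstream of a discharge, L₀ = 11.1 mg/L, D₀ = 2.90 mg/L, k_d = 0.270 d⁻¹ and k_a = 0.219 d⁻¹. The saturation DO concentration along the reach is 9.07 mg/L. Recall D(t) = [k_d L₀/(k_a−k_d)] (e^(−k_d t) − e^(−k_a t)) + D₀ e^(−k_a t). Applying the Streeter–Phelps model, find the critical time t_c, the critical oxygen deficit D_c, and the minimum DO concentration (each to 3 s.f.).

With k_a/k_d = 0.8111 and 1 − D₀(k_a−k_d)/(k_d L₀) = 1.049,
t_c = ln(0.8111 × 1.049) / (0.219 − 0.270) = ln(0.8511) / -0.05100 = -0.1612/-0.05100 = 3.160 d.
D_c = (k_d/k_a) L₀ e^(−k_d t_c) = (0.270/0.219) × 11.1 × e^(−0.270×3.160) = 1.233 × 11.1 × 0.4260 = 5.830 mg/L.
Minimum DO = C_s − D_c = 9.07 − 5.830 = 3.240 mg/L.

t_c ≈ 3.16 d; D_c ≈ 5.83 mg/L; min DO ≈ 3.24 mg/L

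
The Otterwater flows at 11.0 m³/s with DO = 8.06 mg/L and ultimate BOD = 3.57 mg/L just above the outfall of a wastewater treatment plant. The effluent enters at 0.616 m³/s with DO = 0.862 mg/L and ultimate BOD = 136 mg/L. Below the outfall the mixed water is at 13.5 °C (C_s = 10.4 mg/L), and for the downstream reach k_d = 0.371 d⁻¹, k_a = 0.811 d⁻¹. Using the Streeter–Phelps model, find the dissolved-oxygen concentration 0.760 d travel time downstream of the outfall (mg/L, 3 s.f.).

DO ≈ 7.02 mg/L

Mixed DO = (11.0×8.06 + 0.616×0.862)/(11.0+0.616) = 89.19/11.62 = 7.678 mg/L.
Mixed L₀ = (11.0×3.57 + 0.616×136)/(11.62) = 123.0/11.62 = 10.59 mg/L.
Initial deficit D₀ = C_s − DO₀ = 10.4 − 7.678 = 2.722 mg/L.
D(0.760) = [0.371×10.59/(0.811−0.371)](e^(−0.371×0.760) − e^(−0.811×0.760)) + 2.722 e^(−0.811×0.760)
= 8.932 × (0.7543 − 0.5399) + 2.722 × 0.5399 = 3.384 mg/L.
DO = 10.4 − 3.384 = 7.016 mg/L.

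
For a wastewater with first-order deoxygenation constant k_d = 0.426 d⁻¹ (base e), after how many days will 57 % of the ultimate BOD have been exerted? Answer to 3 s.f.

t ≈ 1.98 d

y/L₀ = 1 − e^(−k_d t) = 0.57 ⇒ e^(−k_d t) = 0.430
t = −ln(0.430) / 0.426 = 0.8440 / 0.426 = 1.981 d.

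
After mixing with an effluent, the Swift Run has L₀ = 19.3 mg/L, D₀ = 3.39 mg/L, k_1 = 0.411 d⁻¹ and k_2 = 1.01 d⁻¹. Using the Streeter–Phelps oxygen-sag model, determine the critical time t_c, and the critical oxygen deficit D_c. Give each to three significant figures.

At the critical point dD/dt = 0, so k_1 L₀ e^(−k_1 t) = k_2 D. Substituting D(t) from the Streeter–Phelps equation and solving for t gives
t_c = ln[(k_2/k_1)(1 − D₀(k_2−k_1)/(k_1 L₀))] / (k_2−k_1).
Here k_2−k_1 = 0.5990 d⁻¹ and 1 − D₀(k_2−k_1)/(k_1 L₀) = 1 − 3.39×0.5990/(0.411×19.3) = 0.7440, so
t_c = ln(2.457 × 0.7440) / 0.5990 = 0.6034 / 0.5990 = 1.007 d.
D_c = (k_1/k_2) L₀ e^(−k_1 t_c) = (0.411/1.01) × 19.3 × e^(−0.411×1.007) = 0.4069 × 19.3 × 0.6610 = 5.191 mg/L.

t_c ≈ 1.01 d; D_c ≈ 5.19 mg/L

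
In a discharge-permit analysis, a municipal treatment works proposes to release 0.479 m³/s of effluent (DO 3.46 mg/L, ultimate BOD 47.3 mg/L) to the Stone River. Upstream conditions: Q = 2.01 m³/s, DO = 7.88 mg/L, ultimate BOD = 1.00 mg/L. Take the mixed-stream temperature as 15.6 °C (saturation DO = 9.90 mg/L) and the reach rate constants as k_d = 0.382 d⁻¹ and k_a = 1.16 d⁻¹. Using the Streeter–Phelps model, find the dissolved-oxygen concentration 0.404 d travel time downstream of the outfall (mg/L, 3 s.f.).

DO ≈ 6.98 mg/L

Mixed DO = (2.01×7.88 + 0.479×3.46)/(2.01+0.479) = 17.50/2.489 = 7.029 mg/L.
Mixed L₀ = (2.01×1.00 + 0.479×47.3)/(2.489) = 24.67/2.489 = 9.910 mg/L.
Initial deficit D₀ = C_s − DO₀ = 9.90 − 7.029 = 2.871 mg/L.
D(0.404) = [0.382×9.910/(1.16−0.382)](e^(−0.382×0.404) − e^(−1.16×0.404)) + 2.871 e^(−1.16×0.404)
= 4.866 × (0.8570 − 0.6259) + 2.871 × 0.6259 = 2.921 mg/L.
DO = 9.90 − 2.921 = 6.979 mg/L.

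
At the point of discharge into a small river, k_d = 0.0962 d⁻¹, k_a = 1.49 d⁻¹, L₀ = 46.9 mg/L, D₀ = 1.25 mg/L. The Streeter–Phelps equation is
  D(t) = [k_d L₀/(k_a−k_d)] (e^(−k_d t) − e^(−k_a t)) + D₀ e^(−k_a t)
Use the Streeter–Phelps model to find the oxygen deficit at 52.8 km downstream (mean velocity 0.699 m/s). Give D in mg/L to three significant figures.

D ≈ 2.44 mg/L

Travel time t = x/v = 52.8 km / (0.699 m/s) = 52800 m / 0.699 m/s = 75540 s = 0.8743 d.
k_d L₀/(k_a−k_d) = 0.0962×46.9/(1.49−0.0962) = 4.512/1.394 = 3.237 mg/L.
e^(−k_d t) = e^(−0.0962×0.8743) = 0.9193; e^(−k_a t) = e^(−1.49×0.8743) = 0.2718.
D = 3.237 × (0.9193 − 0.2718) + 1.25 × 0.2718 = 2.096 + 0.3398 = 2.436 mg/L.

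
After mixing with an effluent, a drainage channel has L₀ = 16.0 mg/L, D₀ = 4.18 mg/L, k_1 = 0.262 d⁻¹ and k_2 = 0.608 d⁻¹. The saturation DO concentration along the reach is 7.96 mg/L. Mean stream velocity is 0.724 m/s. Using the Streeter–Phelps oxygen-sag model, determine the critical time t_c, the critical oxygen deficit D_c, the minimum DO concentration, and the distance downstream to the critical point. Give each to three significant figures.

t_c ≈ 1.21 d; D_c ≈ 5.02 mg/L; min DO ≈ 2.94 mg/L; x_c ≈ 75.7 km

t_c = [1/(k_2−k_1)] ln[(k_2/k_1)(1 − D₀(k_2−k_1)/(k_1 L₀))]
= [1/(0.608−0.262)] ln[(0.608/0.262)(1 − 4.18×0.3460/(0.262×16.0))]
= (1/0.3460) ln[2.321 × 0.6550] = 2.890 × ln(1.520) = 2.890 × 0.4187 = 1.210 d.
L(t_c) = L₀ e^(−k_1 t_c) = 16.0 × 0.7283 = 11.65 mg/L, and at the critical point k_2 D_c = k_1 L, so D_c = (0.262/0.608) × 11.65 = 5.021 mg/L.
Minimum DO = C_s − D_c = 7.96 − 5.021 = 2.939 mg/L.
x_c = v t_c = 0.724 m/s × 1.210 d × 86400 s/d = 75700 m ≈ 75.7 km.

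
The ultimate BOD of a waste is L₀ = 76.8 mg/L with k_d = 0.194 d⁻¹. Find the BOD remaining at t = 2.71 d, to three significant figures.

L_t = L₀ e^(−k_d t) = 76.8 × e^(−0.194×2.71) = 76.8 × 0.5911 = 45.40 mg/L.

L ≈ 45.4 mg/L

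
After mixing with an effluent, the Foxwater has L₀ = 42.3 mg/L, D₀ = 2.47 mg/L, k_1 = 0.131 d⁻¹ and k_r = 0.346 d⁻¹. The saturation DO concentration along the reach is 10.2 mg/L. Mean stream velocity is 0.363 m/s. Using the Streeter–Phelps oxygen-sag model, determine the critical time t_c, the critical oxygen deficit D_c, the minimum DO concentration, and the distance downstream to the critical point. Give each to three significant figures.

With k_r/k_1 = 2.641 and 1 − D₀(k_r−k_1)/(k_1 L₀) = 0.9042,
t_c = ln(2.641 × 0.9042) / (0.346 − 0.131) = ln(2.388) / 0.2150 = 0.8705/0.2150 = 4.049 d.
L(t_c) = L₀ e^(−k_1 t_c) = 42.3 × 0.5884 = 24.89 mg/L, and at the critical point k_r D_c = k_1 L, so D_c = (0.131/0.346) × 24.89 = 9.423 mg/L.
Minimum DO = C_s − D_c = 10.2 − 9.423 = 0.7770 mg/L.
x_c = v t_c = 0.363 m/s × 4.049 d × 86400 s/d = 127000 m ≈ 127 km.

t_c ≈ 4.05 d; D_c ≈ 9.42 mg/L; min DO ≈ 0.777 mg/L; x_c ≈ 127 km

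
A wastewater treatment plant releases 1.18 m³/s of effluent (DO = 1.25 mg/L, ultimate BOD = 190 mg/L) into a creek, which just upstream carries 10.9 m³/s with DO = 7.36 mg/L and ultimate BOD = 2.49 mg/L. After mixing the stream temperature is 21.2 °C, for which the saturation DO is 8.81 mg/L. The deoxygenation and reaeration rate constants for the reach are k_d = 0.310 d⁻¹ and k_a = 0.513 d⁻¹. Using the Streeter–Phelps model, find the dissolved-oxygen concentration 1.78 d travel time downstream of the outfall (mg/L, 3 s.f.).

Mixed DO = (10.9×7.36 + 1.18×1.25)/(10.9+1.18) = 81.70/12.08 = 6.763 mg/L.
Mixed L₀ = (10.9×2.49 + 1.18×190)/(12.08) = 251.3/12.08 = 20.81 mg/L.
Initial deficit D₀ = C_s − DO₀ = 8.81 − 6.763 = 2.047 mg/L.
D(1.78) = [0.310×20.81/(0.513−0.310)](e^(−0.310×1.78) − e^(−0.513×1.78)) + 2.047 e^(−0.513×1.78)
= 31.77 × (0.5759 − 0.4013) + 2.047 × 0.4013 = 6.371 mg/L.
DO = 8.81 − 6.371 = 2.439 mg/L.

DO ≈ 2.44 mg/L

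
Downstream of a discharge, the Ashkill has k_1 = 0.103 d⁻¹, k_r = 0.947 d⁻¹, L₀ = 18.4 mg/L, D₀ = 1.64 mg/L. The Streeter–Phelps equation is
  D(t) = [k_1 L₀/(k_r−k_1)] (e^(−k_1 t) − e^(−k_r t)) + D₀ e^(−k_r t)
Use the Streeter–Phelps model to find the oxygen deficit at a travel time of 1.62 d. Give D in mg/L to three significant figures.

k_1 L₀/(k_r−k_1) = 0.103×18.4/(0.947−0.103) = 1.895/0.8440 = 2.245 mg/L.
e^(−k_1 t) = e^(−0.103×1.620) = 0.8463; e^(−k_r t) = e^(−0.947×1.620) = 0.2156.
D = 2.245 × (0.8463 − 0.2156) + 1.64 × 0.2156 = 1.416 + 0.3537 = 1.770 mg/L.

D ≈ 1.77 mg/L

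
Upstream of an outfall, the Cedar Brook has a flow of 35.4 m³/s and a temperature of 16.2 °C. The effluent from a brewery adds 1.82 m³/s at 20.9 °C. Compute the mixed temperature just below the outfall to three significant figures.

16.4 °C

Flow-weighted mixing: C = (Q_r C_r + Q_w C_w)/(Q_r + Q_w)
= (35.4×16.2 + 1.82×20.9)/(35.4 + 1.82) = 611.5/37.22 = 16.43 °C.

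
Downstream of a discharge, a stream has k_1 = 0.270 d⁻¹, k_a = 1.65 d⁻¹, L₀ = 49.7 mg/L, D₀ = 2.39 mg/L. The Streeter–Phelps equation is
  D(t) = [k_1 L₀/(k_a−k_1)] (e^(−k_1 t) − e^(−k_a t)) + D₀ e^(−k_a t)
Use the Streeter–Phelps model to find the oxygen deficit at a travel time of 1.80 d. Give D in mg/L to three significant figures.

D ≈ 5.60 mg/L

k_1 L₀/(k_a−k_1) = 0.270×49.7/(1.65−0.270) = 13.42/1.380 = 9.724 mg/L.
e^(−k_1 t) = e^(−0.270×1.800) = 0.6151; e^(−k_a t) = e^(−1.65×1.800) = 0.05130.
D = 9.724 × (0.6151 − 0.05130) + 2.39 × 0.05130 = 5.482 + 0.1226 = 5.605 mg/L.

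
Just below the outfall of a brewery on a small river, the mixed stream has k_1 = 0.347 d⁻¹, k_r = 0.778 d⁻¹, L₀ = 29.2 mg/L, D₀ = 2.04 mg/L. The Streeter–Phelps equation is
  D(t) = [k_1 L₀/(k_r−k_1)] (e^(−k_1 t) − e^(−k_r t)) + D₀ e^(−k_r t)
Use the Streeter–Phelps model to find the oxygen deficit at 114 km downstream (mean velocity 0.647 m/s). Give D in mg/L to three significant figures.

D ≈ 7.19 mg/L

Travel time t = x/v = 114 km / (0.647 m/s) = 114000 m / 0.647 m/s = 176200 s = 2.039 d.
k_1 L₀/(k_r−k_1) = 0.347×29.2/(0.778−0.347) = 10.13/0.4310 = 23.51 mg/L.
e^(−k_1 t) = e^(−0.347×2.039) = 0.4928; e^(−k_r t) = e^(−0.778×2.039) = 0.2046.
D = 23.51 × (0.4928 − 0.2046) + 2.04 × 0.2046 = 6.775 + 0.4174 = 7.192 mg/L.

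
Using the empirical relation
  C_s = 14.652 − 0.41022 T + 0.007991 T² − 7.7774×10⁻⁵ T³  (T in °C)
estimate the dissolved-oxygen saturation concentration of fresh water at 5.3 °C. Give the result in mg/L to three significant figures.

C_s ≈ 12.7 mg/L

C_s = 14.652 − 0.41022×5.3 + 0.007991×5.3² − 7.7774×10⁻⁵×5.3³ = 12.69 mg/L.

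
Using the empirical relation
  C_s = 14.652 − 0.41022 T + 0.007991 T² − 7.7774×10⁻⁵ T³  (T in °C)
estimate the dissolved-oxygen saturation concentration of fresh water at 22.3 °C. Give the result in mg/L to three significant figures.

C_s = 14.652 − 0.41022×22.3 + 0.007991×22.3² − 7.7774×10⁻⁵×22.3³ = 8.615 mg/L.

C_s ≈ 8.62 mg/L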